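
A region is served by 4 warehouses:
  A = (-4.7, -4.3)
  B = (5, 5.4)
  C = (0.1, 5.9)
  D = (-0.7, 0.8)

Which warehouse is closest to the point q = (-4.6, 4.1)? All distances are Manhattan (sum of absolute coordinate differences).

C

d(q,A) = |-4.6−(-4.7)| + |4.1−(-4.3)| = 0.1 + 8.4 = 8.5
d(q,B) = |-4.6−5| + |4.1−5.4| = 9.6 + 1.3 = 10.9
d(q,C) = |-4.6−0.1| + |4.1−5.9| = 4.7 + 1.8 = 6.5
d(q,D) = |-4.6−(-0.7)| + |4.1−0.8| = 3.9 + 3.3 = 7.2
C is nearest.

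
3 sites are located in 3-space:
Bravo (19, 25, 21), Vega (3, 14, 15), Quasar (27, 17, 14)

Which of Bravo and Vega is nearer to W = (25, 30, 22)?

Compare squared distances:
d²(W, Bravo) = (25−19)² + (30−25)² + (22−21)² = 36 + 25 + 1 = 62
d²(W, Vega) = (25−3)² + (30−14)² + (22−15)² = 484 + 256 + 49 = 789
62 < 789, so Bravo is closer.

Bravo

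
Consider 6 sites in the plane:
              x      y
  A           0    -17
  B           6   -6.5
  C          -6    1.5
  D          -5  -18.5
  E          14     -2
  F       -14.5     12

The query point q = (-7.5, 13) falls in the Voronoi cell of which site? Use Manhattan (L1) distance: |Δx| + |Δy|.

F

d(q,A) = |-7.5−0| + |13−(-17)| = 7.5 + 30 = 37.5
d(q,B) = |-7.5−6| + |13−(-6.5)| = 13.5 + 19.5 = 33
d(q,C) = |-7.5−(-6)| + |13−1.5| = 1.5 + 11.5 = 13
d(q,D) = |-7.5−(-5)| + |13−(-18.5)| = 2.5 + 31.5 = 34
d(q,E) = |-7.5−14| + |13−(-2)| = 21.5 + 15 = 36.5
d(q,F) = |-7.5−(-14.5)| + |13−12| = 7 + 1 = 8
F is nearest.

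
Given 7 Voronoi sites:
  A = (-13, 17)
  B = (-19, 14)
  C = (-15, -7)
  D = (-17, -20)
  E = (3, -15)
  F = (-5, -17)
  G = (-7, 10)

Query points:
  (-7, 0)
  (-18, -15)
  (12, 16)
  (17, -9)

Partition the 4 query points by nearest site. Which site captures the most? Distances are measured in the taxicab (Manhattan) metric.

G

(-7, 0) — d to each: A:23, B:26, C:15, D:30, E:25, F:19, G:10 → nearest is G
(-18, -15) — d to each: A:37, B:30, C:11, D:6, E:21, F:15, G:36 → nearest is D
(12, 16) — d to each: A:26, B:33, C:50, D:65, E:40, F:50, G:25 → nearest is G
(17, -9) — d to each: A:56, B:59, C:34, D:45, E:20, F:30, G:43 → nearest is E
Tally — D:1, E:1, G:2. G captures the most (2).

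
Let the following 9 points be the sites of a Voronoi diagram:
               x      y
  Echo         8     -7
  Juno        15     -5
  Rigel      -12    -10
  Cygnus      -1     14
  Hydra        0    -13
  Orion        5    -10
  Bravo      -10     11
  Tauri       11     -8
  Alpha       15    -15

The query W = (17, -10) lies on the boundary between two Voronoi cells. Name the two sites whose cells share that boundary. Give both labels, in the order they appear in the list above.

Juno and Alpha

Squared distances from W to each site:
d²(W, Echo) = (17−8)² + (-10−(-7))² = 81 + 9 = 90
d²(W, Juno) = (17−15)² + (-10−(-5))² = 4 + 25 = 29
d²(W, Rigel) = (17−(-12))² + (-10−(-10))² = 841 + 0 = 841
d²(W, Cygnus) = (17−(-1))² + (-10−14)² = 324 + 576 = 900
d²(W, Hydra) = (17−0)² + (-10−(-13))² = 289 + 9 = 298
d²(W, Orion) = (17−5)² + (-10−(-10))² = 144 + 0 = 144
d²(W, Bravo) = (17−(-10))² + (-10−11)² = 729 + 441 = 1170
d²(W, Tauri) = (17−11)² + (-10−(-8))² = 36 + 4 = 40
d²(W, Alpha) = (17−15)² + (-10−(-15))² = 4 + 25 = 29
W is equidistant from Juno and Alpha (both at squared distance 29), and every other site is strictly farther — so W lies on the Juno–Alpha Voronoi edge.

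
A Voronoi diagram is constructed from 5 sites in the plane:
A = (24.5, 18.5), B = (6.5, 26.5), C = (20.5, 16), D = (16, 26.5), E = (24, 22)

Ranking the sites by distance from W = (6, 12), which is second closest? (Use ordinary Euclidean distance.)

Squared Euclidean distances:
|WA|² = (6−24.5)² + (12−18.5)² = 342.25 + 42.25 = 384.5
|WB|² = (6−6.5)² + (12−26.5)² = 0.25 + 210.25 = 210.5
|WC|² = (6−20.5)² + (12−16)² = 210.25 + 16 = 226.25
|WD|² = (6−16)² + (12−26.5)² = 100 + 210.25 = 310.25
|WE|² = (6−24)² + (12−22)² = 324 + 100 = 424
Sorted ascending: B, C, D, … — the second-nearest is C.

C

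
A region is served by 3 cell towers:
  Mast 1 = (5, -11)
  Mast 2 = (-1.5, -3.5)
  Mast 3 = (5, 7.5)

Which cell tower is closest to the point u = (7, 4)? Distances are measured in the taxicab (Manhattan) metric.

Mast 3

d(u, Mast 1) = |7−5| + |4−(-11)| = 2 + 15 = 17
d(u, Mast 2) = |7−(-1.5)| + |4−(-3.5)| = 8.5 + 7.5 = 16
d(u, Mast 3) = |7−5| + |4−7.5| = 2 + 3.5 = 5.5
The smallest is to Mast 3, so u lies in the Voronoi region of Mast 3.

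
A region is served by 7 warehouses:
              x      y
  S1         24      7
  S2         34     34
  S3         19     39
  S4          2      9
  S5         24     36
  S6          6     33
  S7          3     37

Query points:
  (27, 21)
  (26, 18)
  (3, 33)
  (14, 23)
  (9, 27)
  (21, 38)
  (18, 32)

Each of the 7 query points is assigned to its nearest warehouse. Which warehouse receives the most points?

(27, 21) — d² to each: S1:205, S2:218, S3:388, S4:769, S5:234, S6:585, S7:832 → nearest is S1
(26, 18) — d² to each: S1:125, S2:320, S3:490, S4:657, S5:328, S6:625, S7:890 → nearest is S1
(3, 33) — d² to each: S1:1117, S2:962, S3:292, S4:577, S5:450, S6:9, S7:16 → nearest is S6
(14, 23) — d² to each: S1:356, S2:521, S3:281, S4:340, S5:269, S6:164, S7:317 → nearest is S6
(9, 27) — d² to each: S1:625, S2:674, S3:244, S4:373, S5:306, S6:45, S7:136 → nearest is S6
(21, 38) — d² to each: S1:970, S2:185, S3:5, S4:1202, S5:13, S6:250, S7:325 → nearest is S3
(18, 32) — d² to each: S1:661, S2:260, S3:50, S4:785, S5:52, S6:145, S7:250 → nearest is S3
Tally — S1:2, S3:2, S6:3. S6 captures the most (3).

S6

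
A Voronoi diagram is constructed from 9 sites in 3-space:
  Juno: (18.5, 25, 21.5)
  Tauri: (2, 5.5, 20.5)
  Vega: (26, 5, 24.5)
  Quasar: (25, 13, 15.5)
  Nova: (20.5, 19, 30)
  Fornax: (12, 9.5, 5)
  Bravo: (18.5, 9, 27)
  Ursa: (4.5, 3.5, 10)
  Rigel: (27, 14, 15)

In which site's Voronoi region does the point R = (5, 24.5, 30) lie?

Squared Euclidean distances:
d²(R, Juno) = 182.25 + 0.25 + 72.25 = 254.75
d²(R, Tauri) = 9 + 361 + 90.25 = 460.25
d²(R, Vega) = 441 + 380.25 + 30.25 = 851.5
d²(R, Quasar) = 400 + 132.25 + 210.25 = 742.5
d²(R, Nova) = 240.25 + 30.25 + 0 = 270.5
d²(R, Fornax) = 49 + 225 + 625 = 899
d²(R, Bravo) = 182.25 + 240.25 + 9 = 431.5
d²(R, Ursa) = 0.25 + 441 + 400 = 841.25
d²(R, Rigel) = 484 + 110.25 + 225 = 819.25
Minimum is at Juno.

Juno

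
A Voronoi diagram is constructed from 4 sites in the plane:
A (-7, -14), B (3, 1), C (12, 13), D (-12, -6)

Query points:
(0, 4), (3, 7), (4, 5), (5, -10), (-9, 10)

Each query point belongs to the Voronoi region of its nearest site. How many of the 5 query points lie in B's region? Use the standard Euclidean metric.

5

(0, 4) — d² to each: A:373, B:18, C:225, D:244 → nearest is B
(3, 7) — d² to each: A:541, B:36, C:117, D:394 → nearest is B
(4, 5) — d² to each: A:482, B:17, C:128, D:377 → nearest is B
(5, -10) — d² to each: A:160, B:125, C:578, D:305 → nearest is B
(-9, 10) — d² to each: A:580, B:225, C:450, D:265 → nearest is B
5 of the 5 points have B as nearest.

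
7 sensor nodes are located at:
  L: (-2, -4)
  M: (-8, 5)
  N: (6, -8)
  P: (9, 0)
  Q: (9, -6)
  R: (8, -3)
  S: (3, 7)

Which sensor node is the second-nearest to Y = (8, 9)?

Since √ is increasing, it suffices to compare squared distances:
|YL|² = (8−(-2))² + (9−(-4))² = 100 + 169 = 269
|YM|² = (8−(-8))² + (9−5)² = 256 + 16 = 272
|YN|² = (8−6)² + (9−(-8))² = 4 + 289 = 293
|YP|² = (8−9)² + (9−0)² = 1 + 81 = 82
|YQ|² = (8−9)² + (9−(-6))² = 1 + 225 = 226
|YR|² = (8−8)² + (9−(-3))² = 0 + 144 = 144
|YS|² = (8−3)² + (9−7)² = 25 + 4 = 29
Sorted ascending: S, P, R, … — the second-nearest is P.

P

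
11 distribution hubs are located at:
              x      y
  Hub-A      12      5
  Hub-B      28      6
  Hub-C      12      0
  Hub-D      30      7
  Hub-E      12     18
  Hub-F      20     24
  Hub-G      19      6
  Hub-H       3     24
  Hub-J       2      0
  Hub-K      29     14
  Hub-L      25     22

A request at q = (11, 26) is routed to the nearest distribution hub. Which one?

Hub-E

Compare squared distances (the ordering matches that of the actual distances):
d²(q, Hub-A) = (11−12)² + (26−5)² = 1 + 441 = 442
d²(q, Hub-B) = (11−28)² + (26−6)² = 289 + 400 = 689
d²(q, Hub-C) = (11−12)² + (26−0)² = 1 + 676 = 677
d²(q, Hub-D) = (11−30)² + (26−7)² = 361 + 361 = 722
d²(q, Hub-E) = (11−12)² + (26−18)² = 1 + 64 = 65
d²(q, Hub-F) = (11−20)² + (26−24)² = 81 + 4 = 85
d²(q, Hub-G) = (11−19)² + (26−6)² = 64 + 400 = 464
d²(q, Hub-H) = (11−3)² + (26−24)² = 64 + 4 = 68
d²(q, Hub-J) = (11−2)² + (26−0)² = 81 + 676 = 757
d²(q, Hub-K) = (11−29)² + (26−14)² = 324 + 144 = 468
d²(q, Hub-L) = (11−25)² + (26−22)² = 196 + 16 = 212
The smallest is to Hub-E, so q lies in the Voronoi region of Hub-E.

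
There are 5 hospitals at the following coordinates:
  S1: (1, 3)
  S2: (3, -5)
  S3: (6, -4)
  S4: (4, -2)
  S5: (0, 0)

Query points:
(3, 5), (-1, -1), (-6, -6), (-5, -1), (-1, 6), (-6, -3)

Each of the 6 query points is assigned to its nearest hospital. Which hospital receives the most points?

S5

(3, 5) — d² to each: S1:8, S2:100, S3:90, S4:50, S5:34 → nearest is S1
(-1, -1) — d² to each: S1:20, S2:32, S3:58, S4:26, S5:2 → nearest is S5
(-6, -6) — d² to each: S1:130, S2:82, S3:148, S4:116, S5:72 → nearest is S5
(-5, -1) — d² to each: S1:52, S2:80, S3:130, S4:82, S5:26 → nearest is S5
(-1, 6) — d² to each: S1:13, S2:137, S3:149, S4:89, S5:37 → nearest is S1
(-6, -3) — d² to each: S1:85, S2:85, S3:145, S4:101, S5:45 → nearest is S5
Tally — S1:2, S5:4. S5 captures the most (4).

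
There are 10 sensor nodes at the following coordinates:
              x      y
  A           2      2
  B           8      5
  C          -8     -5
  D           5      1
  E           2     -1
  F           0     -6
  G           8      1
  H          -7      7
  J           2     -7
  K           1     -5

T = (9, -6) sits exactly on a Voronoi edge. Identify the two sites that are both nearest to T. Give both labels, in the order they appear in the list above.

G and J

Squared distances from T to each site:
|TA|² = (9−2)² + (-6−2)² = 49 + 64 = 113
|TB|² = (9−8)² + (-6−5)² = 1 + 121 = 122
|TC|² = (9−(-8))² + (-6−(-5))² = 289 + 1 = 290
|TD|² = (9−5)² + (-6−1)² = 16 + 49 = 65
|TE|² = (9−2)² + (-6−(-1))² = 49 + 25 = 74
|TF|² = (9−0)² + (-6−(-6))² = 81 + 0 = 81
|TG|² = (9−8)² + (-6−1)² = 1 + 49 = 50
|TH|² = (9−(-7))² + (-6−7)² = 256 + 169 = 425
|TJ|² = (9−2)² + (-6−(-7))² = 49 + 1 = 50
|TK|² = (9−1)² + (-6−(-5))² = 64 + 1 = 65
T is equidistant from G and J (both at squared distance 50), and every other site is strictly farther — so T lies on the G–J Voronoi edge.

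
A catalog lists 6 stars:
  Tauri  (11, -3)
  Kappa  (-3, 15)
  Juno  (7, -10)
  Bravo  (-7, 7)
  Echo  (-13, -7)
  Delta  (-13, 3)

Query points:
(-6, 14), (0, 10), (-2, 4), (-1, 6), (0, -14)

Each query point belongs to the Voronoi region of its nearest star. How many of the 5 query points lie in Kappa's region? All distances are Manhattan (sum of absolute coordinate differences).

2

(-6, 14) — d to each: Tauri:34, Kappa:4, Juno:37, Bravo:8, Echo:28, Delta:18 → nearest is Kappa
(0, 10) — d to each: Tauri:24, Kappa:8, Juno:27, Bravo:10, Echo:30, Delta:20 → nearest is Kappa
(-2, 4) — d to each: Tauri:20, Kappa:12, Juno:23, Bravo:8, Echo:22, Delta:12 → nearest is Bravo
(-1, 6) — d to each: Tauri:21, Kappa:11, Juno:24, Bravo:7, Echo:25, Delta:15 → nearest is Bravo
(0, -14) — d to each: Tauri:22, Kappa:32, Juno:11, Bravo:28, Echo:20, Delta:30 → nearest is Juno
2 of the 5 points have Kappa as nearest.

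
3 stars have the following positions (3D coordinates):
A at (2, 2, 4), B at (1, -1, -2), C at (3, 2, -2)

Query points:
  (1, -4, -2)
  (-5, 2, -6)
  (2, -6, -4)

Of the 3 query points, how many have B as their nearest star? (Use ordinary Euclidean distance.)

3

(1, -4, -2) — d² to each: A:73, B:9, C:40 → nearest is B
(-5, 2, -6) — d² to each: A:149, B:61, C:80 → nearest is B
(2, -6, -4) — d² to each: A:128, B:30, C:69 → nearest is B
3 of the 3 points have B as nearest.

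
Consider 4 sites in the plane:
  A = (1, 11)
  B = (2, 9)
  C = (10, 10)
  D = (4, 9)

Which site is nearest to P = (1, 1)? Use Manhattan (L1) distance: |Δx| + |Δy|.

B

d(P,A) = |1−1| + |1−11| = 0 + 10 = 10
d(P,B) = |1−2| + |1−9| = 1 + 8 = 9
d(P,C) = |1−10| + |1−10| = 9 + 9 = 18
d(P,D) = |1−4| + |1−9| = 3 + 8 = 11
Minimum is at B.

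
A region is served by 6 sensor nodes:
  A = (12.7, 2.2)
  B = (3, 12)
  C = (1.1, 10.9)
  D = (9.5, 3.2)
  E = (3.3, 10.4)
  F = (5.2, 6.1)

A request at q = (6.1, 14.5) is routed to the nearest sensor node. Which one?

Squared Euclidean distances:
|qA|² = (6.1−12.7)² + (14.5−2.2)² = 43.56 + 151.29 = 194.85
|qB|² = (6.1−3)² + (14.5−12)² = 9.61 + 6.25 = 15.86
|qC|² = (6.1−1.1)² + (14.5−10.9)² = 25 + 12.96 = 37.96
|qD|² = (6.1−9.5)² + (14.5−3.2)² = 11.56 + 127.69 = 139.25
|qE|² = (6.1−3.3)² + (14.5−10.4)² = 7.84 + 16.81 = 24.65
|qF|² = (6.1−5.2)² + (14.5−6.1)² = 0.81 + 70.56 = 71.37
The smallest is to B, so q lies in the Voronoi region of B.

B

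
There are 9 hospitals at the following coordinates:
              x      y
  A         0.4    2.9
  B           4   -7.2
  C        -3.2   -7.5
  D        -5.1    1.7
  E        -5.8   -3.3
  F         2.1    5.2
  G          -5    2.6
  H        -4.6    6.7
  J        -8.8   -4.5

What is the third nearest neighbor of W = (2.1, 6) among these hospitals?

Compare squared distances (the ordering matches that of the actual distances):
|WA|² = (2.1−0.4)² + (6−2.9)² = 2.89 + 9.61 = 12.5
|WB|² = (2.1−4)² + (6−(-7.2))² = 3.61 + 174.24 = 177.85
|WC|² = (2.1−(-3.2))² + (6−(-7.5))² = 28.09 + 182.25 = 210.34
|WD|² = (2.1−(-5.1))² + (6−1.7)² = 51.84 + 18.49 = 70.33
|WE|² = (2.1−(-5.8))² + (6−(-3.3))² = 62.41 + 86.49 = 148.9
|WF|² = (2.1−2.1)² + (6−5.2)² = 0 + 0.64 = 0.64
|WG|² = (2.1−(-5))² + (6−2.6)² = 50.41 + 11.56 = 61.97
|WH|² = (2.1−(-4.6))² + (6−6.7)² = 44.89 + 0.49 = 45.38
|WJ|² = (2.1−(-8.8))² + (6−(-4.5))² = 118.81 + 110.25 = 229.06
Sorted ascending: F, A, H, G, … — the third-nearest is H.

H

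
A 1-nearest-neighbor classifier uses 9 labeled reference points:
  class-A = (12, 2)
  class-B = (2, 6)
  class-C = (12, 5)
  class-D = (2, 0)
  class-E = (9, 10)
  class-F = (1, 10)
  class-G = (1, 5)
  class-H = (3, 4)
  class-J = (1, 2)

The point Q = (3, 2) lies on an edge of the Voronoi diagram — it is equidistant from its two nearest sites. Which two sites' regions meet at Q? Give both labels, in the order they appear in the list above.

class-H and class-J

Squared distances from Q to each site:
d²(Q, class-A) = (3−12)² + (2−2)² = 81 + 0 = 81
d²(Q, class-B) = (3−2)² + (2−6)² = 1 + 16 = 17
d²(Q, class-C) = (3−12)² + (2−5)² = 81 + 9 = 90
d²(Q, class-D) = (3−2)² + (2−0)² = 1 + 4 = 5
d²(Q, class-E) = (3−9)² + (2−10)² = 36 + 64 = 100
d²(Q, class-F) = (3−1)² + (2−10)² = 4 + 64 = 68
d²(Q, class-G) = (3−1)² + (2−5)² = 4 + 9 = 13
d²(Q, class-H) = (3−3)² + (2−4)² = 0 + 4 = 4
d²(Q, class-J) = (3−1)² + (2−2)² = 4 + 0 = 4
Q is equidistant from class-H and class-J (both at squared distance 4), and every other site is strictly farther — so Q lies on the class-H–class-J Voronoi edge.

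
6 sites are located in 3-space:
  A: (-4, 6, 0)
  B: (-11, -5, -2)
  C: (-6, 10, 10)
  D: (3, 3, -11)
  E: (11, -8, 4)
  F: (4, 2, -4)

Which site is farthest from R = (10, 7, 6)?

Since √ is increasing, it suffices to compare squared distances:
|RA|² = (10−(-4))² + (7−6)² + (6−0)² = 196 + 1 + 36 = 233
|RB|² = (10−(-11))² + (7−(-5))² + (6−(-2))² = 441 + 144 + 64 = 649
|RC|² = (10−(-6))² + (7−10)² + (6−10)² = 256 + 9 + 16 = 281
|RD|² = (10−3)² + (7−3)² + (6−(-11))² = 49 + 16 + 289 = 354
|RE|² = (10−11)² + (7−(-8))² + (6−4)² = 1 + 225 + 4 = 230
|RF|² = (10−4)² + (7−2)² + (6−(-4))² = 36 + 25 + 100 = 161
The largest is to B.

B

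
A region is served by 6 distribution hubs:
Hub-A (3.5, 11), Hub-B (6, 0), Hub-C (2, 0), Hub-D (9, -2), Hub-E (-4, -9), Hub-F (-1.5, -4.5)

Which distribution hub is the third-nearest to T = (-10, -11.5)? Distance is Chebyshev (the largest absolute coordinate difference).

d(T, Hub-A) = max(13.5, 22.5) = 22.5
d(T, Hub-B) = max(16, 11.5) = 16
d(T, Hub-C) = max(12, 11.5) = 12
d(T, Hub-D) = max(19, 9.5) = 19
d(T, Hub-E) = max(6, 2.5) = 6
d(T, Hub-F) = max(8.5, 7) = 8.5
Sorted ascending: Hub-E, Hub-F, Hub-C, Hub-B, … — the third-nearest is Hub-C.

Hub-C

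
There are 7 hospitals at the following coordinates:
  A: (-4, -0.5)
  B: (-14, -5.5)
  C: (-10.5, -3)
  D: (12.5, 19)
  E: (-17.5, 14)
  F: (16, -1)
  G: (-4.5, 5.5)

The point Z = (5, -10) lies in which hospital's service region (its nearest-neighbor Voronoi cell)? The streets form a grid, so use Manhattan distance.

d(Z,A) = |5−(-4)| + |-10−(-0.5)| = 9 + 9.5 = 18.5
d(Z,B) = |5−(-14)| + |-10−(-5.5)| = 19 + 4.5 = 23.5
d(Z,C) = |5−(-10.5)| + |-10−(-3)| = 15.5 + 7 = 22.5
d(Z,D) = |5−12.5| + |-10−19| = 7.5 + 29 = 36.5
d(Z,E) = |5−(-17.5)| + |-10−14| = 22.5 + 24 = 46.5
d(Z,F) = |5−16| + |-10−(-1)| = 11 + 9 = 20
d(Z,G) = |5−(-4.5)| + |-10−5.5| = 9.5 + 15.5 = 25
The smallest is to A, so Z lies in the Voronoi region of A.

A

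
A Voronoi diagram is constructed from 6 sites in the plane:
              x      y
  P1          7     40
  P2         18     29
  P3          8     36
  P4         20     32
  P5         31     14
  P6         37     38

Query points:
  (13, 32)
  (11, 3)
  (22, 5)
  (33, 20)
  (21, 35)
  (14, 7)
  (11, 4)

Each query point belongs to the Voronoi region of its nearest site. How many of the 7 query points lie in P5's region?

5

(13, 32) — d² to each: P1:100, P2:34, P3:41, P4:49, P5:648, P6:612 → nearest is P2
(11, 3) — d² to each: P1:1385, P2:725, P3:1098, P4:922, P5:521, P6:1901 → nearest is P5
(22, 5) — d² to each: P1:1450, P2:592, P3:1157, P4:733, P5:162, P6:1314 → nearest is P5
(33, 20) — d² to each: P1:1076, P2:306, P3:881, P4:313, P5:40, P6:340 → nearest is P5
(21, 35) — d² to each: P1:221, P2:45, P3:170, P4:10, P5:541, P6:265 → nearest is P4
(14, 7) — d² to each: P1:1138, P2:500, P3:877, P4:661, P5:338, P6:1490 → nearest is P5
(11, 4) — d² to each: P1:1312, P2:674, P3:1033, P4:865, P5:500, P6:1832 → nearest is P5
5 of the 7 points have P5 as nearest.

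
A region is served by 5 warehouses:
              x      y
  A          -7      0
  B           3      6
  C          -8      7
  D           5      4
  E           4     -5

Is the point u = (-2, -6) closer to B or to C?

Compare squared distances:
|uB|² = (-2−3)² + (-6−6)² = 25 + 144 = 169
|uC|² = (-2−(-8))² + (-6−7)² = 36 + 169 = 205
169 < 205, so B is closer.

B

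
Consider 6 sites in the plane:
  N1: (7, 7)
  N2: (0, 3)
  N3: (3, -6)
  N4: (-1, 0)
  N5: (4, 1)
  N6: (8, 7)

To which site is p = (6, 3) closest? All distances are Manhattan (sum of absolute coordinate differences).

d(p,N1) = |6−7| + |3−7| = 1 + 4 = 5
d(p,N2) = |6−0| + |3−3| = 6 + 0 = 6
d(p,N3) = |6−3| + |3−(-6)| = 3 + 9 = 12
d(p,N4) = |6−(-1)| + |3−0| = 7 + 3 = 10
d(p,N5) = |6−4| + |3−1| = 2 + 2 = 4
d(p,N6) = |6−8| + |3−7| = 2 + 4 = 6
Minimum is at N5.

N5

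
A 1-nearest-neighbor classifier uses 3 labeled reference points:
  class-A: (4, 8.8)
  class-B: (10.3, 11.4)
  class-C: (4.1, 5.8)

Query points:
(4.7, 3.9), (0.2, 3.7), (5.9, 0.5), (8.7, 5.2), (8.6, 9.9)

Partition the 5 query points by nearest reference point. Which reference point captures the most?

class-C

(4.7, 3.9) — d² to each: class-A:24.5, class-B:87.61, class-C:3.97 → nearest is class-C
(0.2, 3.7) — d² to each: class-A:40.45, class-B:161.3, class-C:19.62 → nearest is class-C
(5.9, 0.5) — d² to each: class-A:72.5, class-B:138.17, class-C:31.33 → nearest is class-C
(8.7, 5.2) — d² to each: class-A:35.05, class-B:41, class-C:21.52 → nearest is class-C
(8.6, 9.9) — d² to each: class-A:22.37, class-B:5.14, class-C:37.06 → nearest is class-B
Tally — class-B:1, class-C:4. class-C captures the most (4).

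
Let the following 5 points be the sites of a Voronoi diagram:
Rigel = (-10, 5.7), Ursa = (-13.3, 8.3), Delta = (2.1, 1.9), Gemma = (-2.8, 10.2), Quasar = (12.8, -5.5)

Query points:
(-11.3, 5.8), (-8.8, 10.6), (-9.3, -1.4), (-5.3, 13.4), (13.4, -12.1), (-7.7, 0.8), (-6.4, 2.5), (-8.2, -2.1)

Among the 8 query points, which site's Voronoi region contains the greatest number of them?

Rigel

(-11.3, 5.8) — d² to each: Rigel:1.7, Ursa:10.25, Delta:194.77, Gemma:91.61, Quasar:708.5 → nearest is Rigel
(-8.8, 10.6) — d² to each: Rigel:25.45, Ursa:25.54, Delta:194.5, Gemma:36.16, Quasar:725.77 → nearest is Rigel
(-9.3, -1.4) — d² to each: Rigel:50.9, Ursa:110.09, Delta:140.85, Gemma:176.81, Quasar:505.22 → nearest is Rigel
(-5.3, 13.4) — d² to each: Rigel:81.38, Ursa:90.01, Delta:187.01, Gemma:16.49, Quasar:684.82 → nearest is Gemma
(13.4, -12.1) — d² to each: Rigel:864.4, Ursa:1129.05, Delta:323.69, Gemma:759.73, Quasar:43.92 → nearest is Quasar
(-7.7, 0.8) — d² to each: Rigel:29.3, Ursa:87.61, Delta:97.25, Gemma:112.37, Quasar:459.94 → nearest is Rigel
(-6.4, 2.5) — d² to each: Rigel:23.2, Ursa:81.25, Delta:72.61, Gemma:72.25, Quasar:432.64 → nearest is Rigel
(-8.2, -2.1) — d² to each: Rigel:64.08, Ursa:134.17, Delta:122.09, Gemma:180.45, Quasar:452.56 → nearest is Rigel
Tally — Rigel:6, Gemma:1, Quasar:1. Rigel captures the most (6).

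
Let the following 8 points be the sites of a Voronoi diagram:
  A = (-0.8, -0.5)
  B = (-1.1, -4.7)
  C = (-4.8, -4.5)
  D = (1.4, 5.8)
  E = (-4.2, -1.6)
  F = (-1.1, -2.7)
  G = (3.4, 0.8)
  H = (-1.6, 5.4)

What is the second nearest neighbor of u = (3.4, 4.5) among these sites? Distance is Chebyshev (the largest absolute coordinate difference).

d(u,A) = max(4.2, 5) = 5
d(u,B) = max(4.5, 9.2) = 9.2
d(u,C) = max(8.2, 9) = 9
d(u,D) = max(2, 1.3) = 2
d(u,E) = max(7.6, 6.1) = 7.6
d(u,F) = max(4.5, 7.2) = 7.2
d(u,G) = max(0, 3.7) = 3.7
d(u,H) = max(5, 0.9) = 5
Sorted ascending: D, G, A, … — the second-nearest is G.

G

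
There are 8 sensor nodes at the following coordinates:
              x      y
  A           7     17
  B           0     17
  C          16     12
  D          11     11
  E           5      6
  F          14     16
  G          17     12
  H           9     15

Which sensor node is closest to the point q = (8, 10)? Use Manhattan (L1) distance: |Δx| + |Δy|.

d(q,A) = 1 + 7 = 8
d(q,B) = 8 + 7 = 15
d(q,C) = 8 + 2 = 10
d(q,D) = 3 + 1 = 4
d(q,E) = 3 + 4 = 7
d(q,F) = 6 + 6 = 12
d(q,G) = 9 + 2 = 11
d(q,H) = 1 + 5 = 6
Minimum is at D.

D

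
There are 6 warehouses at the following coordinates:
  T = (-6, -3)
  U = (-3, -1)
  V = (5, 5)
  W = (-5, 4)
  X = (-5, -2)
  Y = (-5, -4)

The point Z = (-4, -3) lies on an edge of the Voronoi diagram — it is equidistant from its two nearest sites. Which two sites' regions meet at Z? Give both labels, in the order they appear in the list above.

X and Y

Squared distances from Z to each site:
|ZT|² = 4 + 0 = 4
|ZU|² = 1 + 4 = 5
|ZV|² = 81 + 64 = 145
|ZW|² = 1 + 49 = 50
|ZX|² = 1 + 1 = 2
|ZY|² = 1 + 1 = 2
Z is equidistant from X and Y (both at squared distance 2), and every other site is strictly farther — so Z lies on the X–Y Voronoi edge.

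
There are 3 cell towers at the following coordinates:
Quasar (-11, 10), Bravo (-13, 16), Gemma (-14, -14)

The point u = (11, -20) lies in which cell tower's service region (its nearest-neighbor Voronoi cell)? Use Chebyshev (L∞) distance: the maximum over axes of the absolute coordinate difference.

d(u, Quasar) = max(22, 30) = 30
d(u, Bravo) = max(24, 36) = 36
d(u, Gemma) = max(25, 6) = 25
The smallest is to Gemma, so u lies in the Voronoi region of Gemma.

Gemma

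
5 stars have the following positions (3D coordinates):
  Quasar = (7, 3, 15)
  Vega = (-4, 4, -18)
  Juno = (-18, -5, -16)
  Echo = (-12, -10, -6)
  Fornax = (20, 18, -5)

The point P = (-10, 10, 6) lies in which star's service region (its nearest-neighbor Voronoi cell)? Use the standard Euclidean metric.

Quasar

Since √ is increasing, it suffices to compare squared distances:
d²(P, Quasar) = 289 + 49 + 81 = 419
d²(P, Vega) = 36 + 36 + 576 = 648
d²(P, Juno) = 64 + 225 + 484 = 773
d²(P, Echo) = 4 + 400 + 144 = 548
d²(P, Fornax) = 900 + 64 + 121 = 1085
The smallest is to Quasar, so P lies in the Voronoi region of Quasar.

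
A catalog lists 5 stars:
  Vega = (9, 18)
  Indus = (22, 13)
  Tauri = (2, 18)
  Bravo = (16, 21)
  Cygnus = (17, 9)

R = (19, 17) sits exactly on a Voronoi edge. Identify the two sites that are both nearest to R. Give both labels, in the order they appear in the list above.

Squared distances from R to each site:
d²(R, Vega) = (19−9)² + (17−18)² = 100 + 1 = 101
d²(R, Indus) = (19−22)² + (17−13)² = 9 + 16 = 25
d²(R, Tauri) = (19−2)² + (17−18)² = 289 + 1 = 290
d²(R, Bravo) = (19−16)² + (17−21)² = 9 + 16 = 25
d²(R, Cygnus) = (19−17)² + (17−9)² = 4 + 64 = 68
R is equidistant from Indus and Bravo (both at squared distance 25), and every other site is strictly farther — so R lies on the Indus–Bravo Voronoi edge.

Indus and Bravo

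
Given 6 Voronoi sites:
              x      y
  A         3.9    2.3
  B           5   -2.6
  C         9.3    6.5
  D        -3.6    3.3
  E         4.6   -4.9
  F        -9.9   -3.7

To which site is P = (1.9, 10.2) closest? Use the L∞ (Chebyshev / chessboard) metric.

D

d(P,A) = max(2, 7.9) = 7.9
d(P,B) = max(3.1, 12.8) = 12.8
d(P,C) = max(7.4, 3.7) = 7.4
d(P,D) = max(5.5, 6.9) = 6.9
d(P,E) = max(2.7, 15.1) = 15.1
d(P,F) = max(11.8, 13.9) = 13.9
The smallest is to D, so P lies in the Voronoi region of D.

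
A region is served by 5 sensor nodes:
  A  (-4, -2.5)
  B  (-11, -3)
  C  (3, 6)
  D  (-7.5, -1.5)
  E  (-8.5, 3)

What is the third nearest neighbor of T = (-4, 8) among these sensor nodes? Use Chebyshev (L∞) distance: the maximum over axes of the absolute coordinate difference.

d(T,A) = max(0, 10.5) = 10.5
d(T,B) = max(7, 11) = 11
d(T,C) = max(7, 2) = 7
d(T,D) = max(3.5, 9.5) = 9.5
d(T,E) = max(4.5, 5) = 5
Sorted ascending: E, C, D, A, … — the third-nearest is D.

D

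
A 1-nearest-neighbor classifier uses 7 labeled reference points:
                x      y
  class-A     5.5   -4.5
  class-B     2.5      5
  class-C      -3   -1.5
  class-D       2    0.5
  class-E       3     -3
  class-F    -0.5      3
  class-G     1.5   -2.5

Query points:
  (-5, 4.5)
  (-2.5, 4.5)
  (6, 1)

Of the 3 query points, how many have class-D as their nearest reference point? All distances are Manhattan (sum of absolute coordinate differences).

(-5, 4.5) — d to each: class-A:19.5, class-B:8, class-C:8, class-D:11, class-E:15.5, class-F:6, class-G:13.5 → nearest is class-F
(-2.5, 4.5) — d to each: class-A:17, class-B:5.5, class-C:6.5, class-D:8.5, class-E:13, class-F:3.5, class-G:11 → nearest is class-F
(6, 1) — d to each: class-A:6, class-B:7.5, class-C:11.5, class-D:4.5, class-E:7, class-F:8.5, class-G:8 → nearest is class-D
1 of the 3 points has class-D as nearest.

1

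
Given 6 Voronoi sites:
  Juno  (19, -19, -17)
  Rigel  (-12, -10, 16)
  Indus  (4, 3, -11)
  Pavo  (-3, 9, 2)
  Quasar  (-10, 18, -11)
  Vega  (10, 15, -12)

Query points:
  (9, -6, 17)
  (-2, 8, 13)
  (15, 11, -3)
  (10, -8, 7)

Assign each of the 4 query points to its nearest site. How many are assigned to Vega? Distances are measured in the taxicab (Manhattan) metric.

(9, -6, 17) — d to each: Juno:57, Rigel:26, Indus:42, Pavo:42, Quasar:71, Vega:51 → nearest is Rigel
(-2, 8, 13) — d to each: Juno:78, Rigel:31, Indus:35, Pavo:13, Quasar:42, Vega:44 → nearest is Pavo
(15, 11, -3) — d to each: Juno:48, Rigel:67, Indus:27, Pavo:25, Quasar:40, Vega:18 → nearest is Vega
(10, -8, 7) — d to each: Juno:44, Rigel:33, Indus:35, Pavo:35, Quasar:64, Vega:42 → nearest is Rigel
1 of the 4 points has Vega as nearest.

1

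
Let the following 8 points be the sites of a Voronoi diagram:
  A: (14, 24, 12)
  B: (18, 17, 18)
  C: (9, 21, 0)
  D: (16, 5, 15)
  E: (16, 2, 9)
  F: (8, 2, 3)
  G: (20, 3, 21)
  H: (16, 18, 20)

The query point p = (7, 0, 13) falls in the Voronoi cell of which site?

Since √ is increasing, it suffices to compare squared distances:
|pA|² = (7−14)² + (0−24)² + (13−12)² = 49 + 576 + 1 = 626
|pB|² = (7−18)² + (0−17)² + (13−18)² = 121 + 289 + 25 = 435
|pC|² = (7−9)² + (0−21)² + (13−0)² = 4 + 441 + 169 = 614
|pD|² = (7−16)² + (0−5)² + (13−15)² = 81 + 25 + 4 = 110
|pE|² = (7−16)² + (0−2)² + (13−9)² = 81 + 4 + 16 = 101
|pF|² = (7−8)² + (0−2)² + (13−3)² = 1 + 4 + 100 = 105
|pG|² = (7−20)² + (0−3)² + (13−21)² = 169 + 9 + 64 = 242
|pH|² = (7−16)² + (0−18)² + (13−20)² = 81 + 324 + 49 = 454
The smallest is to E, so p lies in the Voronoi region of E.

E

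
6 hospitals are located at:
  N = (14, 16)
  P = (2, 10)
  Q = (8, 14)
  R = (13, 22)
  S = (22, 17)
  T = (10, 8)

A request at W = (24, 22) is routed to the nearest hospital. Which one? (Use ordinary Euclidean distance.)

Compare squared distances (the ordering matches that of the actual distances):
|WN|² = (24−14)² + (22−16)² = 100 + 36 = 136
|WP|² = (24−2)² + (22−10)² = 484 + 144 = 628
|WQ|² = (24−8)² + (22−14)² = 256 + 64 = 320
|WR|² = (24−13)² + (22−22)² = 121 + 0 = 121
|WS|² = (24−22)² + (22−17)² = 4 + 25 = 29
|WT|² = (24−10)² + (22−8)² = 196 + 196 = 392
The smallest is to S, so W lies in the Voronoi region of S.

S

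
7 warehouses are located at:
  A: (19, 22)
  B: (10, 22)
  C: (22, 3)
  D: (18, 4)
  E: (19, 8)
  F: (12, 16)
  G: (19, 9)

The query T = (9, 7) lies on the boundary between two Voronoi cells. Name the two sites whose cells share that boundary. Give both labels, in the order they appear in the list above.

D and F

Squared distances from T to each site:
|TA|² = (9−19)² + (7−22)² = 100 + 225 = 325
|TB|² = (9−10)² + (7−22)² = 1 + 225 = 226
|TC|² = (9−22)² + (7−3)² = 169 + 16 = 185
|TD|² = (9−18)² + (7−4)² = 81 + 9 = 90
|TE|² = (9−19)² + (7−8)² = 100 + 1 = 101
|TF|² = (9−12)² + (7−16)² = 9 + 81 = 90
|TG|² = (9−19)² + (7−9)² = 100 + 4 = 104
T is equidistant from D and F (both at squared distance 90), and every other site is strictly farther — so T lies on the D–F Voronoi edge.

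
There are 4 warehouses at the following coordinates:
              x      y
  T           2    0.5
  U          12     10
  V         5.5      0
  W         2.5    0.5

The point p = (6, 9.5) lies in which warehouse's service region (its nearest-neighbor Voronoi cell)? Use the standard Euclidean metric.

U

Compare squared distances (the ordering matches that of the actual distances):
|pT|² = (6−2)² + (9.5−0.5)² = 16 + 81 = 97
|pU|² = (6−12)² + (9.5−10)² = 36 + 0.25 = 36.25
|pV|² = (6−5.5)² + (9.5−0)² = 0.25 + 90.25 = 90.5
|pW|² = (6−2.5)² + (9.5−0.5)² = 12.25 + 81 = 93.25
U is nearest.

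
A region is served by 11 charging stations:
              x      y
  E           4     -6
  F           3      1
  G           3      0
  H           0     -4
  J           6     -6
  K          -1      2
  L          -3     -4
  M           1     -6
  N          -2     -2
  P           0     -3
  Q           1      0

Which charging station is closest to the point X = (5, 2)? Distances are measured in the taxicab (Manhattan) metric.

F

d(X,E) = |5−4| + |2−(-6)| = 1 + 8 = 9
d(X,F) = |5−3| + |2−1| = 2 + 1 = 3
d(X,G) = |5−3| + |2−0| = 2 + 2 = 4
d(X,H) = |5−0| + |2−(-4)| = 5 + 6 = 11
d(X,J) = |5−6| + |2−(-6)| = 1 + 8 = 9
d(X,K) = |5−(-1)| + |2−2| = 6 + 0 = 6
d(X,L) = |5−(-3)| + |2−(-4)| = 8 + 6 = 14
d(X,M) = |5−1| + |2−(-6)| = 4 + 8 = 12
d(X,N) = |5−(-2)| + |2−(-2)| = 7 + 4 = 11
d(X,P) = |5−0| + |2−(-3)| = 5 + 5 = 10
d(X,Q) = |5−1| + |2−0| = 4 + 2 = 6
F is nearest.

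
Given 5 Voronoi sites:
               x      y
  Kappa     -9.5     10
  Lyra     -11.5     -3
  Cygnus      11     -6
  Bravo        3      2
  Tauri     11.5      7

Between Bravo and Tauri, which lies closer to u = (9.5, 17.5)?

Tauri

Compare squared distances:
d²(u, Bravo) = (9.5−3)² + (17.5−2)² = 42.25 + 240.25 = 282.5
d²(u, Tauri) = (9.5−11.5)² + (17.5−7)² = 4 + 110.25 = 114.25
282.5 > 114.25, so Tauri is closer.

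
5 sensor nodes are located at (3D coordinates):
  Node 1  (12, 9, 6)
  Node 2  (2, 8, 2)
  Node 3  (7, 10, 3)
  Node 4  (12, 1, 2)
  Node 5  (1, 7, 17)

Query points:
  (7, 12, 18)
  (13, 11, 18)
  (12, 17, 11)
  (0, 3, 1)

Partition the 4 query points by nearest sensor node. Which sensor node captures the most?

(7, 12, 18) — d² to each: Node 1:178, Node 2:297, Node 3:229, Node 4:402, Node 5:62 → nearest is Node 5
(13, 11, 18) — d² to each: Node 1:149, Node 2:386, Node 3:262, Node 4:357, Node 5:161 → nearest is Node 1
(12, 17, 11) — d² to each: Node 1:89, Node 2:262, Node 3:138, Node 4:337, Node 5:257 → nearest is Node 1
(0, 3, 1) — d² to each: Node 1:205, Node 2:30, Node 3:102, Node 4:149, Node 5:273 → nearest is Node 2
Tally — Node 1:2, Node 2:1, Node 5:1. Node 1 captures the most (2).

Node 1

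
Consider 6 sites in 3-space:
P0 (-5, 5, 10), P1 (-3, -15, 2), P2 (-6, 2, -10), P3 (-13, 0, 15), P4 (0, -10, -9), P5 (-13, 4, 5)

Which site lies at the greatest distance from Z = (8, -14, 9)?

P2

Compare squared distances (the ordering matches that of the actual distances):
|ZP0|² = 169 + 361 + 1 = 531
|ZP1|² = 121 + 1 + 49 = 171
|ZP2|² = 196 + 256 + 361 = 813
|ZP3|² = 441 + 196 + 36 = 673
|ZP4|² = 64 + 16 + 324 = 404
|ZP5|² = 441 + 324 + 16 = 781
The largest is to P2.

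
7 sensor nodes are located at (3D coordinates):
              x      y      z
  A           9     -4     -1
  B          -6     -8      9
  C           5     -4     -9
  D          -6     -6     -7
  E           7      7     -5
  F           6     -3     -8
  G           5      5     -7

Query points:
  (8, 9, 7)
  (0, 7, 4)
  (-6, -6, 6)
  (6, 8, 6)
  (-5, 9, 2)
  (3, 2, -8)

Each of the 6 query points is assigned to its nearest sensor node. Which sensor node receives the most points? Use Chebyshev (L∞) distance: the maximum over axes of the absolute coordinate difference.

E

(8, 9, 7) — d to each: A:13, B:17, C:16, D:15, E:12, F:15, G:14 → nearest is E
(0, 7, 4) — d to each: A:11, B:15, C:13, D:13, E:9, F:12, G:11 → nearest is E
(-6, -6, 6) — d to each: A:15, B:3, C:15, D:13, E:13, F:14, G:13 → nearest is B
(6, 8, 6) — d to each: A:12, B:16, C:15, D:14, E:11, F:14, G:13 → nearest is E
(-5, 9, 2) — d to each: A:14, B:17, C:13, D:15, E:12, F:12, G:10 → nearest is G
(3, 2, -8) — d to each: A:7, B:17, C:6, D:9, E:5, F:5, G:3 → nearest is G
Tally — B:1, E:3, G:2. E captures the most (3).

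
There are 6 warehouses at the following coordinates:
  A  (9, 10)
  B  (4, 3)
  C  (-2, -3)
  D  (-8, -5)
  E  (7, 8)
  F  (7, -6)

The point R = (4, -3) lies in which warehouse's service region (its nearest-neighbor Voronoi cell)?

F

Squared Euclidean distances:
|RA|² = (4−9)² + (-3−10)² = 25 + 169 = 194
|RB|² = (4−4)² + (-3−3)² = 0 + 36 = 36
|RC|² = (4−(-2))² + (-3−(-3))² = 36 + 0 = 36
|RD|² = (4−(-8))² + (-3−(-5))² = 144 + 4 = 148
|RE|² = (4−7)² + (-3−8)² = 9 + 121 = 130
|RF|² = (4−7)² + (-3−(-6))² = 9 + 9 = 18
Minimum is at F.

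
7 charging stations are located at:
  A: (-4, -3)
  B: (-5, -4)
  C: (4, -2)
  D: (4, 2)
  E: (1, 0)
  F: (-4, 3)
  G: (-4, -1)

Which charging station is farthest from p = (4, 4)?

B

Compare squared distances (the ordering matches that of the actual distances):
|pA|² = (4−(-4))² + (4−(-3))² = 64 + 49 = 113
|pB|² = (4−(-5))² + (4−(-4))² = 81 + 64 = 145
|pC|² = (4−4)² + (4−(-2))² = 0 + 36 = 36
|pD|² = (4−4)² + (4−2)² = 0 + 4 = 4
|pE|² = (4−1)² + (4−0)² = 9 + 16 = 25
|pF|² = (4−(-4))² + (4−3)² = 64 + 1 = 65
|pG|² = (4−(-4))² + (4−(-1))² = 64 + 25 = 89
The largest is to B.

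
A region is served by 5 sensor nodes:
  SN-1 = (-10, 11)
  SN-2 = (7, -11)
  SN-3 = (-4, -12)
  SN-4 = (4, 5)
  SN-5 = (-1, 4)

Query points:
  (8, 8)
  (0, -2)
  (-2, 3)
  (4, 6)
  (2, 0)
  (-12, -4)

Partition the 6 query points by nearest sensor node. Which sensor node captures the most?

(8, 8) — d² to each: SN-1:333, SN-2:362, SN-3:544, SN-4:25, SN-5:97 → nearest is SN-4
(0, -2) — d² to each: SN-1:269, SN-2:130, SN-3:116, SN-4:65, SN-5:37 → nearest is SN-5
(-2, 3) — d² to each: SN-1:128, SN-2:277, SN-3:229, SN-4:40, SN-5:2 → nearest is SN-5
(4, 6) — d² to each: SN-1:221, SN-2:298, SN-3:388, SN-4:1, SN-5:29 → nearest is SN-4
(2, 0) — d² to each: SN-1:265, SN-2:146, SN-3:180, SN-4:29, SN-5:25 → nearest is SN-5
(-12, -4) — d² to each: SN-1:229, SN-2:410, SN-3:128, SN-4:337, SN-5:185 → nearest is SN-3
Tally — SN-3:1, SN-4:2, SN-5:3. SN-5 captures the most (3).

SN-5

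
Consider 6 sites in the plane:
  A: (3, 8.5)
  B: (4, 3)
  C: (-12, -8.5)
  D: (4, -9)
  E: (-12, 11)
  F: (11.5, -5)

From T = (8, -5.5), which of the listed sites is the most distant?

E

Squared Euclidean distances:
|TA|² = (8−3)² + (-5.5−8.5)² = 25 + 196 = 221
|TB|² = (8−4)² + (-5.5−3)² = 16 + 72.25 = 88.25
|TC|² = (8−(-12))² + (-5.5−(-8.5))² = 400 + 9 = 409
|TD|² = (8−4)² + (-5.5−(-9))² = 16 + 12.25 = 28.25
|TE|² = (8−(-12))² + (-5.5−11)² = 400 + 272.25 = 672.25
|TF|² = (8−11.5)² + (-5.5−(-5))² = 12.25 + 0.25 = 12.5
The largest is to E.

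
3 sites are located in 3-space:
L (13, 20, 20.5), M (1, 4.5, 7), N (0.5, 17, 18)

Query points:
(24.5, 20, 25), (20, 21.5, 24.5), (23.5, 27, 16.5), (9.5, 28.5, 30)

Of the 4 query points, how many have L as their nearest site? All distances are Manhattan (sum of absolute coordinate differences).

4

(24.5, 20, 25) — d to each: L:16, M:57, N:34 → nearest is L
(20, 21.5, 24.5) — d to each: L:12.5, M:53.5, N:30.5 → nearest is L
(23.5, 27, 16.5) — d to each: L:21.5, M:54.5, N:34.5 → nearest is L
(9.5, 28.5, 30) — d to each: L:21.5, M:55.5, N:32.5 → nearest is L
4 of the 4 points have L as nearest.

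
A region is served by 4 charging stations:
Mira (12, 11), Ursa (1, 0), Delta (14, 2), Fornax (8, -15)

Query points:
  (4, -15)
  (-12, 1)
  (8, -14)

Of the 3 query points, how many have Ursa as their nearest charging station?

1

(4, -15) — d² to each: Mira:740, Ursa:234, Delta:389, Fornax:16 → nearest is Fornax
(-12, 1) — d² to each: Mira:676, Ursa:170, Delta:677, Fornax:656 → nearest is Ursa
(8, -14) — d² to each: Mira:641, Ursa:245, Delta:292, Fornax:1 → nearest is Fornax
1 of the 3 points has Ursa as nearest.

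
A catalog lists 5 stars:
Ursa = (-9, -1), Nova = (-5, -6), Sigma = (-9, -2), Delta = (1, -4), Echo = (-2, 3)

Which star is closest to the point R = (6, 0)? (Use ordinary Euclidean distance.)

Delta

Squared Euclidean distances:
d²(R, Ursa) = (6−(-9))² + (0−(-1))² = 225 + 1 = 226
d²(R, Nova) = (6−(-5))² + (0−(-6))² = 121 + 36 = 157
d²(R, Sigma) = (6−(-9))² + (0−(-2))² = 225 + 4 = 229
d²(R, Delta) = (6−1)² + (0−(-4))² = 25 + 16 = 41
d²(R, Echo) = (6−(-2))² + (0−3)² = 64 + 9 = 73
Minimum is at Delta.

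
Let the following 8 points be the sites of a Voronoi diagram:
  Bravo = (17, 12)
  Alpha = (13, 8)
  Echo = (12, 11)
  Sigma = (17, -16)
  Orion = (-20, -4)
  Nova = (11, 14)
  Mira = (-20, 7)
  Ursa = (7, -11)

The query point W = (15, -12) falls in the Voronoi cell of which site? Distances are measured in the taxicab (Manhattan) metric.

d(W, Bravo) = |15−17| + |-12−12| = 2 + 24 = 26
d(W, Alpha) = |15−13| + |-12−8| = 2 + 20 = 22
d(W, Echo) = |15−12| + |-12−11| = 3 + 23 = 26
d(W, Sigma) = |15−17| + |-12−(-16)| = 2 + 4 = 6
d(W, Orion) = |15−(-20)| + |-12−(-4)| = 35 + 8 = 43
d(W, Nova) = |15−11| + |-12−14| = 4 + 26 = 30
d(W, Mira) = |15−(-20)| + |-12−7| = 35 + 19 = 54
d(W, Ursa) = |15−7| + |-12−(-11)| = 8 + 1 = 9
Minimum is at Sigma.

Sigma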